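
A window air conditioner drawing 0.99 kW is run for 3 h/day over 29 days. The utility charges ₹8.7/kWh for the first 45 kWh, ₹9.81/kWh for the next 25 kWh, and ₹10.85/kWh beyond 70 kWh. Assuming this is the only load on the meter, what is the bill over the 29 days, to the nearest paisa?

₹811.76

Runtime = 3 h/day × 29 days = 87 h
Energy = 0.99 kW × 87 h = 86.13 kWh
Tier 1 (0–45 kWh): 45 × ₹8.7 = ₹391.5
Tier 2 (45–70 kWh): 25 × ₹9.81 = ₹245.25
Above 70 kWh: 16.13 × ₹10.85 = ₹175.0105
Bill = ₹811.76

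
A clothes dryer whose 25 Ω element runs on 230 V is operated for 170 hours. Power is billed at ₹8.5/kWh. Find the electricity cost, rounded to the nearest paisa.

₹3057.62

Power = V²/R = 230²/25 = 2116 W = 2.116 kW
Energy = 2.116 kW × 170 h = 359.72 kWh
Cost = 359.72 kWh × ₹8.5/kWh = ₹3057.62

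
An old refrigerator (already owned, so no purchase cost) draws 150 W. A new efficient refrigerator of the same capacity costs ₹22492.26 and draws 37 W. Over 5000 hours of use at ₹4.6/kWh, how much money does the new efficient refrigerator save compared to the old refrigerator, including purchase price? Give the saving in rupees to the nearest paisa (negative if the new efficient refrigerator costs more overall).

-₹19893.26

old refrigerator: ₹0.00 + (150/1000) kW × 5000 h × ₹4.6 = ₹0.00 + ₹3450 = ₹3450
new efficient refrigerator: ₹22492.26 + (37/1000) kW × 5000 h × ₹4.6 = ₹22492.26 + ₹851 = ₹23343.26
Saving = ₹3450 − ₹23343.26 = −₹19893.26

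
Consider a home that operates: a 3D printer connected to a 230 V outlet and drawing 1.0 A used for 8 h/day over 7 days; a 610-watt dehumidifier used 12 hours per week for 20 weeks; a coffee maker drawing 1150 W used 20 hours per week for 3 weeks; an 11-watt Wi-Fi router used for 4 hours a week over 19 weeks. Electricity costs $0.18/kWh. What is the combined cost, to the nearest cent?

3D printer: Power = 1.0 A × 230 V = 230 W = 0.23 kW
3D printer: Runtime = 8 h/day × 7 days = 56 h
3D printer: 0.23 kW × 56 h = 12.88 kWh
dehumidifier: Runtime = 12 h/week × 20 weeks = 240 h
dehumidifier: 0.61 kW × 240 h = 146.4 kWh
coffee maker: Runtime = 20 h/week × 3 weeks = 60 h
coffee maker: 1.15 kW × 60 h = 69 kWh
Wi-Fi router: Runtime = 4 h/week × 19 weeks = 76 h
Wi-Fi router: 0.011 kW × 76 h = 0.836 kWh
Total energy = 229.116 kWh
Cost = 229.116 × $0.18 = $41.24

$41.24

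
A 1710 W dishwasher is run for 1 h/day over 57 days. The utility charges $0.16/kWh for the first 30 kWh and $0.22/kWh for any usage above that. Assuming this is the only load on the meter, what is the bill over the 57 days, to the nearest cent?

$19.64

Runtime = 1 h/day × 57 days = 57 h
Energy = 1.71 kW × 57 h = 97.47 kWh
Tier 1 (0–30 kWh): 30 × $0.16 = $4.8
Above 30 kWh: 67.47 × $0.22 = $14.8434
Bill = $19.64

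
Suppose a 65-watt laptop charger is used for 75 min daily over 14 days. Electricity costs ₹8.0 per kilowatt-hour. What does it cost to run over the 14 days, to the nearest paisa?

₹9.10

Runtime = 75 min × 14 = 1050 min = 17.5 h
Energy = 0.065 kW × 17.5 h = 1.1375 kWh
Cost = 1.1375 kWh × ₹8.0/kWh = ₹9.10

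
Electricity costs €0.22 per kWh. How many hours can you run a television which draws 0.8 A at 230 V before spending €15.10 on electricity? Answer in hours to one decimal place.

Power = 0.8 A × 230 V = 184 W = 0.184 kW
Energy available = €15.10 ÷ €0.22/kWh = 68.6364 kWh
Hours = 68.6364 kWh ÷ 0.184 kW = 373.0 h

373.0 h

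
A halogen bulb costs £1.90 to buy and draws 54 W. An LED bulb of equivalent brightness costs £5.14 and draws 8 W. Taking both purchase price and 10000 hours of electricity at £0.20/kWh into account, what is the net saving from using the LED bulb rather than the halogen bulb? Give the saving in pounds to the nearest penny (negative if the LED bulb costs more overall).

halogen bulb: £1.90 + (54/1000) kW × 10000 h × £0.20 = £1.90 + £108 = £109.9
LED bulb: £5.14 + (8/1000) kW × 10000 h × £0.20 = £5.14 + £16 = £21.14
Saving = £109.9 − £21.14 = £88.76

£88.76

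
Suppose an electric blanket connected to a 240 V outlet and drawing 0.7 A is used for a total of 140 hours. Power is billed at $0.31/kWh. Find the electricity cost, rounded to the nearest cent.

$7.29

Power = 0.7 A × 240 V = 168 W = 0.168 kW
Energy = 0.168 kW × 140 h = 23.52 kWh
Cost = 23.52 kWh × $0.31/kWh = $7.29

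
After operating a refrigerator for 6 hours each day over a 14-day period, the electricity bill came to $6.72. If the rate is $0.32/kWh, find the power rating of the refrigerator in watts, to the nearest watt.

250 W

Energy = $6.72 ÷ $0.32/kWh = 21 kWh
Runtime = 6 h/day × 14 days = 84 h
Power = 21 kWh ÷ 84 h = 0.25 kW = 250 W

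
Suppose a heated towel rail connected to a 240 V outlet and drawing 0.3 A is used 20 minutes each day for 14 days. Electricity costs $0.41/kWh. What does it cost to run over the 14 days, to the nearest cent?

$0.14

Power = 0.3 A × 240 V = 72 W = 0.072 kW
Runtime = 20 min × 14 = 280 min = 4.666666… h
Energy = 0.072 kW × 4.666666… h = 0.336 kWh
Cost = 0.336 kWh × $0.41/kWh = $0.14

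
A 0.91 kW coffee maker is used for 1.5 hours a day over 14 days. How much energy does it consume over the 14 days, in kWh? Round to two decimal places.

19.11 kWh

Runtime = 1.5 h/day × 14 days = 21 h
Energy = 0.91 kW × 21 h = 19.11 kWh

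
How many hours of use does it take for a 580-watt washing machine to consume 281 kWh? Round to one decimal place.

Hours = 281 kWh ÷ 0.58 kW = 484.5 h

484.5 h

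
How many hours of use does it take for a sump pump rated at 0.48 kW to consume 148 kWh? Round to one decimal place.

308.3 h

Hours = 148 kWh ÷ 0.48 kW = 308.3 h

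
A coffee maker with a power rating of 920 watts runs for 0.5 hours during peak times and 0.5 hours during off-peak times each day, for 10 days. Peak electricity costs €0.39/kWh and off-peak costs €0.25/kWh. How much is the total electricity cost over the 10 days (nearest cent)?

€2.94

Peak energy = 0.92 kW × 0.5 h × 10 = 4.6 kWh
Off-peak energy = 0.92 kW × 0.5 h × 10 = 4.6 kWh
Cost = 4.6 × €0.39 + 4.6 × €0.25 = €1.794 + €1.15 = €2.94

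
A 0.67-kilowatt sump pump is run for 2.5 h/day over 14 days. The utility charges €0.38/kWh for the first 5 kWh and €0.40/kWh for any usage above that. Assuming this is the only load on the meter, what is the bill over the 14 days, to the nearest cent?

Runtime = 2.5 h/day × 14 days = 35 h
Energy = 0.67 kW × 35 h = 23.45 kWh
Tier 1 (0–5 kWh): 5 × €0.38 = €1.9
Above 5 kWh: 18.45 × €0.40 = €7.38
Bill = €9.28

€9.28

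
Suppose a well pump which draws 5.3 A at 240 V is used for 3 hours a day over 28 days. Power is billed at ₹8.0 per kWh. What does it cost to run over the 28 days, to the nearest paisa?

₹854.78

Power = 5.3 A × 240 V = 1272 W = 1.272 kW
Runtime = 3 h/day × 28 days = 84 h
Energy = 1.272 kW × 84 h = 106.848 kWh
Cost = 106.848 kWh × ₹8.0/kWh = ₹854.78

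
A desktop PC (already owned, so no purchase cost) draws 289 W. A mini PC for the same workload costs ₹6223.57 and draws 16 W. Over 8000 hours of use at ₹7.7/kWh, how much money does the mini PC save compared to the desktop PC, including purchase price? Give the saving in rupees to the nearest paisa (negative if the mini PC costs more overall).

desktop PC: ₹0.00 + (289/1000) kW × 8000 h × ₹7.7 = ₹0.00 + ₹17802.4 = ₹17802.4
mini PC: ₹6223.57 + (16/1000) kW × 8000 h × ₹7.7 = ₹6223.57 + ₹985.6 = ₹7209.17
Saving = ₹17802.4 − ₹7209.17 = ₹10593.23

₹10593.23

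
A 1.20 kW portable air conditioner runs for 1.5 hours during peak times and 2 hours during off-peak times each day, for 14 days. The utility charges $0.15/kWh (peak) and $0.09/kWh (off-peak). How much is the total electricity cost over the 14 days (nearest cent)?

$6.80

Peak energy = 1.2 kW × 1.5 h × 14 = 25.2 kWh
Off-peak energy = 1.2 kW × 2 h × 14 = 33.6 kWh
Cost = 25.2 × $0.15 + 33.6 × $0.09 = $3.78 + $3.024 = $6.80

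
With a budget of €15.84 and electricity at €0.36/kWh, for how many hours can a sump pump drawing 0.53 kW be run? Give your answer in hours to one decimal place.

83.0 h

Energy available = €15.84 ÷ €0.36/kWh = 44 kWh
Hours = 44 kWh ÷ 0.53 kW = 83.0 h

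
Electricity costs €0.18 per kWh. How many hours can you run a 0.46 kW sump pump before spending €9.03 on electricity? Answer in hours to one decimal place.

109.1 h

Energy available = €9.03 ÷ €0.18/kWh = 50.1667 kWh
Hours = 50.1667 kWh ÷ 0.46 kW = 109.1 h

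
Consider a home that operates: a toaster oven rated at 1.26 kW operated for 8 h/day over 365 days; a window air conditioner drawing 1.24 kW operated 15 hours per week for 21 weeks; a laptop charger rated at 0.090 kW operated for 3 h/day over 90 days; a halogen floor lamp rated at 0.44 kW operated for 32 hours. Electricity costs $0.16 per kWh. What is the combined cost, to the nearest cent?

toaster oven: Runtime = 8 h/day × 365 days = 2920 h
toaster oven: 1.26 kW × 2920 h = 3679.2 kWh
window air conditioner: Runtime = 15 h/week × 21 weeks = 315 h
window air conditioner: 1.24 kW × 315 h = 390.6 kWh
laptop charger: Runtime = 3 h/day × 90 days = 270 h
laptop charger: 0.09 kW × 270 h = 24.3 kWh
halogen floor lamp: 0.44 kW × 32 h = 14.08 kWh
Total energy = 4108.18 kWh
Cost = 4108.18 × $0.16 = $657.31

$657.31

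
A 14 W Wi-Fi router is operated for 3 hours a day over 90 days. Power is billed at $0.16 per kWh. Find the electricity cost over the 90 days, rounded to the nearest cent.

Runtime = 3 h/day × 90 days = 270 h
Energy = 0.014 kW × 270 h = 3.78 kWh
Cost = 3.78 kWh × $0.16/kWh = $0.60

$0.60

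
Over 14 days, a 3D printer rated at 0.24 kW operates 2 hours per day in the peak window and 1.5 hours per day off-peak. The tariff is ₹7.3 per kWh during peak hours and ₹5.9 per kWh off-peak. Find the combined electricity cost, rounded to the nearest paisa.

₹78.79

Peak energy = 0.24 kW × 2 h × 14 = 6.72 kWh
Off-peak energy = 0.24 kW × 1.5 h × 14 = 5.04 kWh
Cost = 6.72 × ₹7.3 + 5.04 × ₹5.9 = ₹49.056 + ₹29.736 = ₹78.79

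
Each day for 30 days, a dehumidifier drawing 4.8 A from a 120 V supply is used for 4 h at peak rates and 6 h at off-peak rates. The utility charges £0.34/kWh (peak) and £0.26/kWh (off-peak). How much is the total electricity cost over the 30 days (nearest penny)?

Power = 4.8 A × 120 V = 576 W = 0.576 kW
Peak energy = 0.576 kW × 4 h × 30 = 69.12 kWh
Off-peak energy = 0.576 kW × 6 h × 30 = 103.68 kWh
Cost = 69.12 × £0.34 + 103.68 × £0.26 = £23.5008 + £26.9568 = £50.46

£50.46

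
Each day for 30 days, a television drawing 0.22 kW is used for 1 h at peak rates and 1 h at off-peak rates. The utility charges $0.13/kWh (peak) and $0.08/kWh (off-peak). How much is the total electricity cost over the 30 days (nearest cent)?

$1.39

Peak energy = 0.22 kW × 1 h × 30 = 6.6 kWh
Off-peak energy = 0.22 kW × 1 h × 30 = 6.6 kWh
Cost = 6.6 × $0.13 + 6.6 × $0.08 = $0.858 + $0.528 = $1.39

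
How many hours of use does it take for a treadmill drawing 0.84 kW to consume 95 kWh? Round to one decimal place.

Hours = 95 kWh ÷ 0.84 kW = 113.1 h

113.1 h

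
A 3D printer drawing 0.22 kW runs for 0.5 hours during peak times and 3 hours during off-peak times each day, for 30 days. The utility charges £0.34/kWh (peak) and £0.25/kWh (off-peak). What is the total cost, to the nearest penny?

£6.07

Peak energy = 0.22 kW × 0.5 h × 30 = 3.3 kWh
Off-peak energy = 0.22 kW × 3 h × 30 = 19.8 kWh
Cost = 3.3 × £0.34 + 19.8 × £0.25 = £1.122 + £4.95 = £6.07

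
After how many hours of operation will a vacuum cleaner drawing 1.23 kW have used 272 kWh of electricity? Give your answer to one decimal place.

Hours = 272 kWh ÷ 1.23 kW = 221.1 h

221.1 h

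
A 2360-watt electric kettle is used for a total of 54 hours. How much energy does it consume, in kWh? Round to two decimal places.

127.44 kWh

Energy = 2.36 kW × 54 h = 127.44 kWh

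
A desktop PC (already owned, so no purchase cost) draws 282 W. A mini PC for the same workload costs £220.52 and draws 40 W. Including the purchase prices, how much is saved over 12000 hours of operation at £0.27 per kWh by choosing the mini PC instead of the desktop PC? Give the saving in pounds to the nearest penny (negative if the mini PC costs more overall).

£563.56

desktop PC: £0.00 + (282/1000) kW × 12000 h × £0.27 = £0.00 + £913.68 = £913.68
mini PC: £220.52 + (40/1000) kW × 12000 h × £0.27 = £220.52 + £129.6 = £350.12
Saving = £913.68 − £350.12 = £563.56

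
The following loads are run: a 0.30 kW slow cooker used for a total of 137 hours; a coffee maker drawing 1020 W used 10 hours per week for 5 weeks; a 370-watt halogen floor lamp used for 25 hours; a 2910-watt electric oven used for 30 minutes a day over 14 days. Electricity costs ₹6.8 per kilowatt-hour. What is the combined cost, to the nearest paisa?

₹827.70

slow cooker: 0.3 kW × 137 h = 41.1 kWh
coffee maker: Runtime = 10 h/week × 5 weeks = 50 h
coffee maker: 1.02 kW × 50 h = 51 kWh
halogen floor lamp: 0.37 kW × 25 h = 9.25 kWh
electric oven: Runtime = 30 min × 14 = 420 min = 7 h
electric oven: 2.91 kW × 7 h = 20.37 kWh
Total energy = 121.72 kWh
Cost = 121.72 × ₹6.8 = ₹827.70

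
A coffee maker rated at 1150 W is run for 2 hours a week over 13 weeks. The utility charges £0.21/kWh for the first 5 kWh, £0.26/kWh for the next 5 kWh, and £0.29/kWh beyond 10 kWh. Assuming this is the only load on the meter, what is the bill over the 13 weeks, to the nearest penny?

£8.12

Runtime = 2 h/week × 13 weeks = 26 h
Energy = 1.15 kW × 26 h = 29.9 kWh
Tier 1 (0–5 kWh): 5 × £0.21 = £1.05
Tier 2 (5–10 kWh): 5 × £0.26 = £1.3
Above 10 kWh: 19.9 × £0.29 = £5.771
Bill = £8.12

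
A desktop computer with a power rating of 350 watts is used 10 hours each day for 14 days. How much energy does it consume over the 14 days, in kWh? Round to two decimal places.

49.00 kWh

Runtime = 10 h/day × 14 days = 140 h
Energy = 0.35 kW × 140 h = 49 kWh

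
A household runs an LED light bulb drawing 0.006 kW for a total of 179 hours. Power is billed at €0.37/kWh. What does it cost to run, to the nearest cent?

Energy = 0.006 kW × 179 h = 1.074 kWh
Cost = 1.074 kWh × €0.37/kWh = €0.40

€0.40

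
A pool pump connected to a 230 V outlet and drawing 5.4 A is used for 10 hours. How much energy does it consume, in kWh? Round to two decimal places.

Power = 5.4 A × 230 V = 1242 W = 1.242 kW
Energy = 1.242 kW × 10 h = 12.42 kWh

12.42 kWh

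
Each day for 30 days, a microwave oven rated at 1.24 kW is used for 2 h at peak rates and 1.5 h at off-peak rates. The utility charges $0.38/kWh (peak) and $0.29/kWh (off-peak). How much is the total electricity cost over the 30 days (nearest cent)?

$44.45

Peak energy = 1.24 kW × 2 h × 30 = 74.4 kWh
Off-peak energy = 1.24 kW × 1.5 h × 30 = 55.8 kWh
Cost = 74.4 × $0.38 + 55.8 × $0.29 = $28.272 + $16.182 = $44.45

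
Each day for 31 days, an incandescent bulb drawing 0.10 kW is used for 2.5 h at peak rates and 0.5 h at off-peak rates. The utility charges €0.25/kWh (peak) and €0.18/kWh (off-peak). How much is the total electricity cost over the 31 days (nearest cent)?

€2.22

Peak energy = 0.1 kW × 2.5 h × 31 = 7.75 kWh
Off-peak energy = 0.1 kW × 0.5 h × 31 = 1.55 kWh
Cost = 7.75 × €0.25 + 1.55 × €0.18 = €1.9375 + €0.279 = €2.22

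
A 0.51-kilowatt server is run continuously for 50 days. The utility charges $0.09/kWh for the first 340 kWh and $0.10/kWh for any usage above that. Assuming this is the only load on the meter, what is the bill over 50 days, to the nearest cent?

Runtime = 24 h × 50 = 1200 h
Energy = 0.51 kW × 1200 h = 612 kWh
Tier 1 (0–340 kWh): 340 × $0.09 = $30.6
Above 340 kWh: 272 × $0.10 = $27.2
Bill = $57.80

$57.80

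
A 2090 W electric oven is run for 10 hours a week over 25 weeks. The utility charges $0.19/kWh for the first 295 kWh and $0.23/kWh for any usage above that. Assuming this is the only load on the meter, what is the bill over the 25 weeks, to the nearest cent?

$108.38

Runtime = 10 h/week × 25 weeks = 250 h
Energy = 2.09 kW × 250 h = 522.5 kWh
Tier 1 (0–295 kWh): 295 × $0.19 = $56.05
Above 295 kWh: 227.5 × $0.23 = $52.325
Bill = $108.38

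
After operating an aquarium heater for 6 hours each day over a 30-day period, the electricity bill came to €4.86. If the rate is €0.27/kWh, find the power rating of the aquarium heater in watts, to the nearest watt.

Energy = €4.86 ÷ €0.27/kWh = 18 kWh
Runtime = 6 h/day × 30 days = 180 h
Power = 18 kWh ÷ 180 h = 0.1 kW = 100 W

100 W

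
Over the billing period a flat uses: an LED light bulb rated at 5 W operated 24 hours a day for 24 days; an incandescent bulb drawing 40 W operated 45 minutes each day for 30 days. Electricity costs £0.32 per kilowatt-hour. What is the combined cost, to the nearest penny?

LED light bulb: Runtime = 24 h × 24 = 576 h
LED light bulb: 0.005 kW × 576 h = 2.88 kWh
incandescent bulb: Runtime = 45 min × 30 = 1350 min = 22.5 h
incandescent bulb: 0.04 kW × 22.5 h = 0.9 kWh
Total energy = 3.78 kWh
Cost = 3.78 × £0.32 = £1.21

£1.21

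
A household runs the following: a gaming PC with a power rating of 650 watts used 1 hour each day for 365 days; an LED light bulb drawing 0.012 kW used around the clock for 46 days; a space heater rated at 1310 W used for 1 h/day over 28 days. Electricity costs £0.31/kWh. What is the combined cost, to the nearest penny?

gaming PC: Runtime = 1 h/day × 365 days = 365 h
gaming PC: 0.65 kW × 365 h = 237.25 kWh
LED light bulb: Runtime = 24 h × 46 = 1104 h
LED light bulb: 0.012 kW × 1104 h = 13.248 kWh
space heater: Runtime = 1 h/day × 28 days = 28 h
space heater: 1.31 kW × 28 h = 36.68 kWh
Total energy = 287.178 kWh
Cost = 287.178 × £0.31 = £89.03

£89.03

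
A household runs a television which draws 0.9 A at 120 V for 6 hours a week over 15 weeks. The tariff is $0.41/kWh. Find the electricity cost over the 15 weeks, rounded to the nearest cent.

$3.99

Power = 0.9 A × 120 V = 108 W = 0.108 kW
Runtime = 6 h/week × 15 weeks = 90 h
Energy = 0.108 kW × 90 h = 9.72 kWh
Cost = 9.72 kWh × $0.41/kWh = $3.99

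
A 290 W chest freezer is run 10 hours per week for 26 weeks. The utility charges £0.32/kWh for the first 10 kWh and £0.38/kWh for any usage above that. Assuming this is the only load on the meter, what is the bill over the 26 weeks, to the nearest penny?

£28.05

Runtime = 10 h/week × 26 weeks = 260 h
Energy = 0.29 kW × 260 h = 75.4 kWh
Tier 1 (0–10 kWh): 10 × £0.32 = £3.2
Above 10 kWh: 65.4 × £0.38 = £24.852
Bill = £28.05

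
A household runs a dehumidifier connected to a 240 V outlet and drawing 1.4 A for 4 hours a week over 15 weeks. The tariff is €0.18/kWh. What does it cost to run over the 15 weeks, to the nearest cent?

Power = 1.4 A × 240 V = 336 W = 0.336 kW
Runtime = 4 h/week × 15 weeks = 60 h
Energy = 0.336 kW × 60 h = 20.16 kWh
Cost = 20.16 kWh × €0.18/kWh = €3.63

€3.63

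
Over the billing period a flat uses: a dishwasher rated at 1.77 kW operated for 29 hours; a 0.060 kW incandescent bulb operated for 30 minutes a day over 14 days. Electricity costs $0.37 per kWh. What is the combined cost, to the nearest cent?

$19.15

dishwasher: 1.77 kW × 29 h = 51.33 kWh
incandescent bulb: Runtime = 30 min × 14 = 420 min = 7 h
incandescent bulb: 0.06 kW × 7 h = 0.42 kWh
Total energy = 51.75 kWh
Cost = 51.75 × $0.37 = $19.15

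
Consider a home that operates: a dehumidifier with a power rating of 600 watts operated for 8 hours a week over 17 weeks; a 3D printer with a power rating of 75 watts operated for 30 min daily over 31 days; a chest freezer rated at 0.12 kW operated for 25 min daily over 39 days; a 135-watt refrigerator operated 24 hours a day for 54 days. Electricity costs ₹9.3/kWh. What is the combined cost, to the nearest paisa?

dehumidifier: Runtime = 8 h/week × 17 weeks = 136 h
dehumidifier: 0.6 kW × 136 h = 81.6 kWh
3D printer: Runtime = 30 min × 31 = 930 min = 15.5 h
3D printer: 0.075 kW × 15.5 h = 1.1625 kWh
chest freezer: Runtime = 25 min × 39 = 975 min = 16.25 h
chest freezer: 0.12 kW × 16.25 h = 1.95 kWh
refrigerator: Runtime = 24 h × 54 = 1296 h
refrigerator: 0.135 kW × 1296 h = 174.96 kWh
Total energy = 259.6725 kWh
Cost = 259.6725 × ₹9.3 = ₹2414.95

₹2414.95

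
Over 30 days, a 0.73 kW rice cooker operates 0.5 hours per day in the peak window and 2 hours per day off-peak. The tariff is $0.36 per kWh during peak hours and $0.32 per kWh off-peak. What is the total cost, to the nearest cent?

Peak energy = 0.73 kW × 0.5 h × 30 = 10.95 kWh
Off-peak energy = 0.73 kW × 2 h × 30 = 43.8 kWh
Cost = 10.95 × $0.36 + 43.8 × $0.32 = $3.942 + $14.016 = $17.96

$17.96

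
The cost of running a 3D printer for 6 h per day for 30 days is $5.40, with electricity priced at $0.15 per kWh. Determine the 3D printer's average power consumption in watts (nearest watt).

200 W

Energy = $5.40 ÷ $0.15/kWh = 36 kWh
Runtime = 6 h/day × 30 days = 180 h
Power = 36 kWh ÷ 180 h = 0.2 kW = 200 W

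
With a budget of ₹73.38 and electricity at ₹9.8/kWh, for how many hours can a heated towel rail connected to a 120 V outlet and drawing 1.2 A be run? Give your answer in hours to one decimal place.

Power = 1.2 A × 120 V = 144 W = 0.144 kW
Energy available = ₹73.38 ÷ ₹9.8/kWh = 7.4878 kWh
Hours = 7.4878 kWh ÷ 0.144 kW = 52.0 h

52.0 h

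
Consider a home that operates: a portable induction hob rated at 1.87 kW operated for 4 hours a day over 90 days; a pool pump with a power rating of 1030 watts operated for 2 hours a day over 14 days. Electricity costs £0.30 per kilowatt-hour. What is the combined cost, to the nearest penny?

£210.61

portable induction hob: Runtime = 4 h/day × 90 days = 360 h
portable induction hob: 1.87 kW × 360 h = 673.2 kWh
pool pump: Runtime = 2 h/day × 14 days = 28 h
pool pump: 1.03 kW × 28 h = 28.84 kWh
Total energy = 702.04 kWh
Cost = 702.04 × £0.30 = £210.61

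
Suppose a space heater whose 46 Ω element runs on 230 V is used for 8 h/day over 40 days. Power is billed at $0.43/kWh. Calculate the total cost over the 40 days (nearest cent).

Power = V²/R = 230²/46 = 1150 W = 1.15 kW
Runtime = 8 h/day × 40 days = 320 h
Energy = 1.15 kW × 320 h = 368 kWh
Cost = 368 kWh × $0.43/kWh = $158.24

$158.24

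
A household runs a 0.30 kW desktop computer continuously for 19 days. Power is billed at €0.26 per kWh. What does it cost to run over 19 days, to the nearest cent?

Runtime = 24 h × 19 = 456 h
Energy = 0.3 kW × 456 h = 136.8 kWh
Cost = 136.8 kWh × €0.26/kWh = €35.57

€35.57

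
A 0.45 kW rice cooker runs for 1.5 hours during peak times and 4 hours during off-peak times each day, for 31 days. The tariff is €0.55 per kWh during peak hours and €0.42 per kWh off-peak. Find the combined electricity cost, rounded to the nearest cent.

Peak energy = 0.45 kW × 1.5 h × 31 = 20.925 kWh
Off-peak energy = 0.45 kW × 4 h × 31 = 55.8 kWh
Cost = 20.925 × €0.55 + 55.8 × €0.42 = €11.50875 + €23.436 = €34.94

€34.94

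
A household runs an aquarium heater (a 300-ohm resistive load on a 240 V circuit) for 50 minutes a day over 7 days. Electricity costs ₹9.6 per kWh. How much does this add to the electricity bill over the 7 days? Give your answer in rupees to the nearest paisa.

Power = V²/R = 240²/300 = 192 W = 0.192 kW
Runtime = 50 min × 7 = 350 min = 5.833333… h
Energy = 0.192 kW × 5.833333… h = 1.12 kWh
Cost = 1.12 kWh × ₹9.6/kWh = ₹10.75

₹10.75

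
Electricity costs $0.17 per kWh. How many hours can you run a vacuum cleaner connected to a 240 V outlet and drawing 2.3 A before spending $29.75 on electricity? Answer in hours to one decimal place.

317.0 h

Power = 2.3 A × 240 V = 552 W = 0.552 kW
Energy available = $29.75 ÷ $0.17/kWh = 175 kWh
Hours = 175 kWh ÷ 0.552 kW = 317.0 h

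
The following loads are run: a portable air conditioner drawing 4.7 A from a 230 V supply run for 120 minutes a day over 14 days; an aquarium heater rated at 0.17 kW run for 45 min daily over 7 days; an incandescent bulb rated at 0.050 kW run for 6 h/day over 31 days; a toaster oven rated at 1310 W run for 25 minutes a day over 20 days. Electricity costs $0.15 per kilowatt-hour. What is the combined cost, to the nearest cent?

portable air conditioner: Power = 4.7 A × 230 V = 1081 W = 1.081 kW
portable air conditioner: Runtime = 120 min × 14 = 1680 min = 28 h
portable air conditioner: 1.081 kW × 28 h = 30.268 kWh
aquarium heater: Runtime = 45 min × 7 = 315 min = 5.25 h
aquarium heater: 0.17 kW × 5.25 h = 0.8925 kWh
incandescent bulb: Runtime = 6 h/day × 31 days = 186 h
incandescent bulb: 0.05 kW × 186 h = 9.3 kWh
toaster oven: Runtime = 25 min × 20 = 500 min = 8.333333… h
toaster oven: 1.31 kW × 8.333333… h = 10.916666… kWh
Total energy = 51.377166… kWh
Cost = 51.377166… × $0.15 = $7.71

$7.71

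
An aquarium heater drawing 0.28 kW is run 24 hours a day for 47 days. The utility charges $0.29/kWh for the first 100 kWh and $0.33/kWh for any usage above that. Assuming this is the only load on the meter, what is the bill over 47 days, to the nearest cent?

$100.23

Runtime = 24 h × 47 = 1128 h
Energy = 0.28 kW × 1128 h = 315.84 kWh
Tier 1 (0–100 kWh): 100 × $0.29 = $29
Above 100 kWh: 215.84 × $0.33 = $71.2272
Bill = $100.23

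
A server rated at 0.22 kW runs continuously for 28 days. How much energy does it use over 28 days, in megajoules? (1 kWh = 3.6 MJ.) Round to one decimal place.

532.2 MJ

Runtime = 24 h × 28 = 672 h
Energy = 0.22 kW × 672 h = 147.84 kWh
= 147.84 × 3.6 MJ = 532.2 MJ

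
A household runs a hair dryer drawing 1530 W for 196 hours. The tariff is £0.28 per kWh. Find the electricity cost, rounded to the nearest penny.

Energy = 1.53 kW × 196 h = 299.88 kWh
Cost = 299.88 kWh × £0.28/kWh = £83.97

£83.97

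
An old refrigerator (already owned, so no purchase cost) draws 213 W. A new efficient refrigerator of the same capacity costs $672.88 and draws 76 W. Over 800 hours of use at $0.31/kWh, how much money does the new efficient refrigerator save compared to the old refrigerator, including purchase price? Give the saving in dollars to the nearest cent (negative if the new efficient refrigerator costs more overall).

-$638.90

old refrigerator: $0.00 + (213/1000) kW × 800 h × $0.31 = $0.00 + $52.824 = $52.824
new efficient refrigerator: $672.88 + (76/1000) kW × 800 h × $0.31 = $672.88 + $18.848 = $691.728
Saving = $52.824 − $691.728 = −$638.904 → -$638.90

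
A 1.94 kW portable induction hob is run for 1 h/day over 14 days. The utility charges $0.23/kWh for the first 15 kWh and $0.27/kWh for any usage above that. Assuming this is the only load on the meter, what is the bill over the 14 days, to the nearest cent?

Runtime = 1 h/day × 14 days = 14 h
Energy = 1.94 kW × 14 h = 27.16 kWh
Tier 1 (0–15 kWh): 15 × $0.23 = $3.45
Above 15 kWh: 12.16 × $0.27 = $3.2832
Bill = $6.73

$6.73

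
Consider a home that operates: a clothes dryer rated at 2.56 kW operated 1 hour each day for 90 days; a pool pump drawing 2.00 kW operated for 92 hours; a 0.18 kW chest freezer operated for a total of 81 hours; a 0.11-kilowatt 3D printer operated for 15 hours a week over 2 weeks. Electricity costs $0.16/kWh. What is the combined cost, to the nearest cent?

$69.16

clothes dryer: Runtime = 1 h/day × 90 days = 90 h
clothes dryer: 2.56 kW × 90 h = 230.4 kWh
pool pump: 2 kW × 92 h = 184 kWh
chest freezer: 0.18 kW × 81 h = 14.58 kWh
3D printer: Runtime = 15 h/week × 2 weeks = 30 h
3D printer: 0.11 kW × 30 h = 3.3 kWh
Total energy = 432.28 kWh
Cost = 432.28 × $0.16 = $69.16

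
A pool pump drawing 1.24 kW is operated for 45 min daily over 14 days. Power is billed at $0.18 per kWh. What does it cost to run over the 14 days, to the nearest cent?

$2.34

Runtime = 45 min × 14 = 630 min = 10.5 h
Energy = 1.24 kW × 10.5 h = 13.02 kWh
Cost = 13.02 kWh × $0.18/kWh = $2.34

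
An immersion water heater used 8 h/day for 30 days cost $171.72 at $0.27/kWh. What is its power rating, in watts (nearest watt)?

2650 W

Energy = $171.72 ÷ $0.27/kWh = 636 kWh
Runtime = 8 h/day × 30 days = 240 h
Power = 636 kWh ÷ 240 h = 2.65 kW = 2650 W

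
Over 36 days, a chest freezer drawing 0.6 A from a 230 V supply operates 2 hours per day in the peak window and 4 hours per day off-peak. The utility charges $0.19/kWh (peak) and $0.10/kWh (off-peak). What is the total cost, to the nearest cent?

$3.88

Power = 0.6 A × 230 V = 138 W = 0.138 kW
Peak energy = 0.138 kW × 2 h × 36 = 9.936 kWh
Off-peak energy = 0.138 kW × 4 h × 36 = 19.872 kWh
Cost = 9.936 × $0.19 + 19.872 × $0.10 = $1.88784 + $1.9872 = $3.88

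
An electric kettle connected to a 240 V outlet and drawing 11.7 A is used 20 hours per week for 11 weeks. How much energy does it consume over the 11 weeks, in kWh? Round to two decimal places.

Power = 11.7 A × 240 V = 2808 W = 2.808 kW
Runtime = 20 h/week × 11 weeks = 220 h
Energy = 2.808 kW × 220 h = 617.76 kWh

617.76 kWh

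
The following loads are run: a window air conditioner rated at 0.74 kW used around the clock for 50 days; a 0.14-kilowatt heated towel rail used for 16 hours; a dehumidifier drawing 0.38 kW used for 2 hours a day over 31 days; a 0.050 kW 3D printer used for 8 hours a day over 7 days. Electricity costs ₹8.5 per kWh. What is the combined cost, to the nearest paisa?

₹7791.10

window air conditioner: Runtime = 24 h × 50 = 1200 h
window air conditioner: 0.74 kW × 1200 h = 888 kWh
heated towel rail: 0.14 kW × 16 h = 2.24 kWh
dehumidifier: Runtime = 2 h/day × 31 days = 62 h
dehumidifier: 0.38 kW × 62 h = 23.56 kWh
3D printer: Runtime = 8 h/day × 7 days = 56 h
3D printer: 0.05 kW × 56 h = 2.8 kWh
Total energy = 916.6 kWh
Cost = 916.6 × ₹8.5 = ₹7791.10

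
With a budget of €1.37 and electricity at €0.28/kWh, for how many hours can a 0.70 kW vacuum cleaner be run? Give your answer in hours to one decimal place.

7.0 h

Energy available = €1.37 ÷ €0.28/kWh = 4.8929 kWh
Hours = 4.8929 kWh ÷ 0.7 kW = 7.0 h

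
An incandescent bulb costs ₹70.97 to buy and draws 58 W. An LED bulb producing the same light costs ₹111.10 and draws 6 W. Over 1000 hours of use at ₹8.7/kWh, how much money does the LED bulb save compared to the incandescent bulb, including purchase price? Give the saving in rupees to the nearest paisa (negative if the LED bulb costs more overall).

incandescent bulb: ₹70.97 + (58/1000) kW × 1000 h × ₹8.7 = ₹70.97 + ₹504.6 = ₹575.57
LED bulb: ₹111.10 + (6/1000) kW × 1000 h × ₹8.7 = ₹111.10 + ₹52.2 = ₹163.3
Saving = ₹575.57 − ₹163.3 = ₹412.27

₹412.27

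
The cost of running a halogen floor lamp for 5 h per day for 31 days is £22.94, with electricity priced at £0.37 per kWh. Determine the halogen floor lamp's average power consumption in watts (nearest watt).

400 W

Energy = £22.94 ÷ £0.37/kWh = 62 kWh
Runtime = 5 h/day × 31 days = 155 h
Power = 62 kWh ÷ 155 h = 0.4 kW = 400 W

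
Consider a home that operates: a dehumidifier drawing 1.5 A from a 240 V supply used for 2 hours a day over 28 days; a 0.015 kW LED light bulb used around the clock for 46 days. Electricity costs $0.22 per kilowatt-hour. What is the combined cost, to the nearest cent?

$8.08

dehumidifier: Power = 1.5 A × 240 V = 360 W = 0.36 kW
dehumidifier: Runtime = 2 h/day × 28 days = 56 h
dehumidifier: 0.36 kW × 56 h = 20.16 kWh
LED light bulb: Runtime = 24 h × 46 = 1104 h
LED light bulb: 0.015 kW × 1104 h = 16.56 kWh
Total energy = 36.72 kWh
Cost = 36.72 × $0.22 = $8.08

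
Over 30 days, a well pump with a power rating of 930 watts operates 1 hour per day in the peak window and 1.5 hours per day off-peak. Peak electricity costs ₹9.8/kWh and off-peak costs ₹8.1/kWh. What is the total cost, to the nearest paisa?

Peak energy = 0.93 kW × 1 h × 30 = 27.9 kWh
Off-peak energy = 0.93 kW × 1.5 h × 30 = 41.85 kWh
Cost = 27.9 × ₹9.8 + 41.85 × ₹8.1 = ₹273.42 + ₹338.985 = ₹612.41

₹612.41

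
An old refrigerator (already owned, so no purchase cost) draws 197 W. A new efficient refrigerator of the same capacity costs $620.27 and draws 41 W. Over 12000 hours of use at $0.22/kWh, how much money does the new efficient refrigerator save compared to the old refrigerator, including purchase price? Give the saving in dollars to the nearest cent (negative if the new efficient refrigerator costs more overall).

old refrigerator: $0.00 + (197/1000) kW × 12000 h × $0.22 = $0.00 + $520.08 = $520.08
new efficient refrigerator: $620.27 + (41/1000) kW × 12000 h × $0.22 = $620.27 + $108.24 = $728.51
Saving = $520.08 − $728.51 = −$208.43

-$208.43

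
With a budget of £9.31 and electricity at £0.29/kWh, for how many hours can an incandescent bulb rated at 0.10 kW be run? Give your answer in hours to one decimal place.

321.0 h

Energy available = £9.31 ÷ £0.29/kWh = 32.1034 kWh
Hours = 32.1034 kWh ÷ 0.1 kW = 321.0 h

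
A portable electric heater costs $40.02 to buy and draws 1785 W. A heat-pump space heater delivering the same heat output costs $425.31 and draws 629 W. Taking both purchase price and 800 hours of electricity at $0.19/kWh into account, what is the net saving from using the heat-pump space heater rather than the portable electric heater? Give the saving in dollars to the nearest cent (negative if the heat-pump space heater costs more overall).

portable electric heater: $40.02 + (1785/1000) kW × 800 h × $0.19 = $40.02 + $271.32 = $311.34
heat-pump space heater: $425.31 + (629/1000) kW × 800 h × $0.19 = $425.31 + $95.608 = $520.918
Saving = $311.34 − $520.918 = −$209.578 → -$209.58

-$209.58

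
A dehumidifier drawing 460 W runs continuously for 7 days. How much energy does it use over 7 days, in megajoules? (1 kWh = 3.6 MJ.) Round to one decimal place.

Runtime = 24 h × 7 = 168 h
Energy = 0.46 kW × 168 h = 77.28 kWh
= 77.28 × 3.6 MJ = 278.2 MJ

278.2 MJ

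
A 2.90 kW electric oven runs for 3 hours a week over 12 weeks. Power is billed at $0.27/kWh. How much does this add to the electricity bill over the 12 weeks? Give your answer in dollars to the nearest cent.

Runtime = 3 h/week × 12 weeks = 36 h
Energy = 2.9 kW × 36 h = 104.4 kWh
Cost = 104.4 kWh × $0.27/kWh = $28.19

$28.19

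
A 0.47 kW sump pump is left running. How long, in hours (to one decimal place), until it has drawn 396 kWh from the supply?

Hours = 396 kWh ÷ 0.47 kW = 842.6 h

842.6 h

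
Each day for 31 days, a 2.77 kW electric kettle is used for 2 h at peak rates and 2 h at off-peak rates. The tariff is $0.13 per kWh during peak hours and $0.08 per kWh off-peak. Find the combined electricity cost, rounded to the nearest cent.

Peak energy = 2.77 kW × 2 h × 31 = 171.74 kWh
Off-peak energy = 2.77 kW × 2 h × 31 = 171.74 kWh
Cost = 171.74 × $0.13 + 171.74 × $0.08 = $22.3262 + $13.7392 = $36.07

$36.07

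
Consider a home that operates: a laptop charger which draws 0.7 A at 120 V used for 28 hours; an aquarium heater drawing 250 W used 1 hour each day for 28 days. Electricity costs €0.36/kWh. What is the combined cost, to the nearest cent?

€3.37

laptop charger: Power = 0.7 A × 120 V = 84 W = 0.084 kW
laptop charger: 0.084 kW × 28 h = 2.352 kWh
aquarium heater: Runtime = 1 h/day × 28 days = 28 h
aquarium heater: 0.25 kW × 28 h = 7 kWh
Total energy = 9.352 kWh
Cost = 9.352 × €0.36 = €3.37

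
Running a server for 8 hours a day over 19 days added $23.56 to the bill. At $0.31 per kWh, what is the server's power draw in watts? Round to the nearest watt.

Energy = $23.56 ÷ $0.31/kWh = 76 kWh
Runtime = 8 h/day × 19 days = 152 h
Power = 76 kWh ÷ 152 h = 0.5 kW = 500 W

500 W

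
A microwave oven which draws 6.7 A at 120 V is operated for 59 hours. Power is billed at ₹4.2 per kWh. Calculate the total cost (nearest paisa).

Power = 6.7 A × 120 V = 804 W = 0.804 kW
Energy = 0.804 kW × 59 h = 47.436 kWh
Cost = 47.436 kWh × ₹4.2/kWh = ₹199.23

₹199.23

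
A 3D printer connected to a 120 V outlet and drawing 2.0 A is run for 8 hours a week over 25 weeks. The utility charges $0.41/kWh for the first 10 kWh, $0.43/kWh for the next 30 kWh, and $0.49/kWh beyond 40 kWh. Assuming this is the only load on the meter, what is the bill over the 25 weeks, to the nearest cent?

Power = 2.0 A × 120 V = 240 W = 0.24 kW
Runtime = 8 h/week × 25 weeks = 200 h
Energy = 0.24 kW × 200 h = 48 kWh
Tier 1 (0–10 kWh): 10 × $0.41 = $4.1
Tier 2 (10–40 kWh): 30 × $0.43 = $12.9
Above 40 kWh: 8 × $0.49 = $3.92
Bill = $20.92

$20.92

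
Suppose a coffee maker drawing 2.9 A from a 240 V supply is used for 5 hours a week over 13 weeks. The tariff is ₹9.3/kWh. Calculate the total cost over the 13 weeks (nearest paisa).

₹420.73

Power = 2.9 A × 240 V = 696 W = 0.696 kW
Runtime = 5 h/week × 13 weeks = 65 h
Energy = 0.696 kW × 65 h = 45.24 kWh
Cost = 45.24 kWh × ₹9.3/kWh = ₹420.73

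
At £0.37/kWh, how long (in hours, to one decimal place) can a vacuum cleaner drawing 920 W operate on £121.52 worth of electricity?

Energy available = £121.52 ÷ £0.37/kWh = 328.4324 kWh
Hours = 328.4324 kWh ÷ 0.92 kW = 357.0 h

357.0 h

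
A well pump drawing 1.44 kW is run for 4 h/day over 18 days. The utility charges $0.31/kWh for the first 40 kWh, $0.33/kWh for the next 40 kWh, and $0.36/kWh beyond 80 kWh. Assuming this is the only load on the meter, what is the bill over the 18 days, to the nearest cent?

Runtime = 4 h/day × 18 days = 72 h
Energy = 1.44 kW × 72 h = 103.68 kWh
Tier 1 (0–40 kWh): 40 × $0.31 = $12.4
Tier 2 (40–80 kWh): 40 × $0.33 = $13.2
Above 80 kWh: 23.68 × $0.36 = $8.5248
Bill = $34.12

$34.12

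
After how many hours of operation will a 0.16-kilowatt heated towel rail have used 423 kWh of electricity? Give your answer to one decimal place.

Hours = 423 kWh ÷ 0.16 kW = 2643.8 h

2643.8 h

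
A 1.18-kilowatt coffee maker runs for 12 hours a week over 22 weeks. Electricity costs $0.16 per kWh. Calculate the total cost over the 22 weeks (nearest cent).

Runtime = 12 h/week × 22 weeks = 264 h
Energy = 1.18 kW × 264 h = 311.52 kWh
Cost = 311.52 kWh × $0.16/kWh = $49.84

$49.84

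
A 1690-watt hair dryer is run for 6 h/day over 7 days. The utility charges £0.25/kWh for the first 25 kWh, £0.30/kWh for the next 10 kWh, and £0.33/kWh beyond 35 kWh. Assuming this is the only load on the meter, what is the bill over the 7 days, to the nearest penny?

£21.12

Runtime = 6 h/day × 7 days = 42 h
Energy = 1.69 kW × 42 h = 70.98 kWh
Tier 1 (0–25 kWh): 25 × £0.25 = £6.25
Tier 2 (25–35 kWh): 10 × £0.30 = £3
Above 35 kWh: 35.98 × £0.33 = £11.8734
Bill = £21.12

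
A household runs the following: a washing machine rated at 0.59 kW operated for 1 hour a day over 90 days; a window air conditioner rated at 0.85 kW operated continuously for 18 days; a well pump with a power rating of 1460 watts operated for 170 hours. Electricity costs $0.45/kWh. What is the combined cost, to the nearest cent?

$300.83

washing machine: Runtime = 1 h/day × 90 days = 90 h
washing machine: 0.59 kW × 90 h = 53.1 kWh
window air conditioner: Runtime = 24 h × 18 = 432 h
window air conditioner: 0.85 kW × 432 h = 367.2 kWh
well pump: 1.46 kW × 170 h = 248.2 kWh
Total energy = 668.5 kWh
Cost = 668.5 × $0.45 = $300.83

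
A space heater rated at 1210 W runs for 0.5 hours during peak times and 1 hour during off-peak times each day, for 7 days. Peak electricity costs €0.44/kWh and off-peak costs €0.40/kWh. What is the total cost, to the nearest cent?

Peak energy = 1.21 kW × 0.5 h × 7 = 4.235 kWh
Off-peak energy = 1.21 kW × 1 h × 7 = 8.47 kWh
Cost = 4.235 × €0.44 + 8.47 × €0.40 = €1.8634 + €3.388 = €5.25

€5.25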